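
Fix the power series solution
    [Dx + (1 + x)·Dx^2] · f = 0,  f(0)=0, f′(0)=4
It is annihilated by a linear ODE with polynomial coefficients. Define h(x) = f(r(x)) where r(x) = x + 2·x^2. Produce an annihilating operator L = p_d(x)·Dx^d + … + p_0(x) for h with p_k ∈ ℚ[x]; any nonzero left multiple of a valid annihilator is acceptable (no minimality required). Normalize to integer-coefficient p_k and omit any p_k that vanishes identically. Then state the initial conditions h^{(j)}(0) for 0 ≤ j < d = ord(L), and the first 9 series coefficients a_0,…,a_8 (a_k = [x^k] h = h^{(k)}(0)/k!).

f: a_k = 0, 4, -2, 4/3, -1, 4/5, -2/3, 4/7, -1/2, …
Change of var in L_f (x↦r) gives L₀.
L = (-3 + 4·x + 8·x^2)·Dx + (1 + 5·x + 6·x^2 + 8·x^3)·Dx^2  (order 2).
h: a_k = 0, 4, 6, -20/3, -1, 44/5, -6, -52/7, 31/2, …
ICs: h(0) = 0, h′(0) = 4.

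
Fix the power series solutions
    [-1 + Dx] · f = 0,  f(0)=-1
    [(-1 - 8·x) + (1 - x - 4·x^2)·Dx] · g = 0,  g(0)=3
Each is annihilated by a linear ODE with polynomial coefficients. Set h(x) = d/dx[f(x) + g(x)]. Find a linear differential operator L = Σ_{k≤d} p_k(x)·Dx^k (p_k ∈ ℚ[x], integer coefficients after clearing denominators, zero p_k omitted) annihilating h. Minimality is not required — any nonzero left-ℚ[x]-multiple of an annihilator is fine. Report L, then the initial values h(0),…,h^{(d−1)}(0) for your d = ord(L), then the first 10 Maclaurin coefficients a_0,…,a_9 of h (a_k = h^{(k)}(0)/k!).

f: a_k = -1, -1, -1/2, -1/6, -1/24, -1/120, -1/720, -1/5040, -1/40320, -1/362880, …
g: a_k = 3, 3, 15, 27, 87, 195, 543, 1323, 3495, 8787, …
Sum ⇒ L₀ = lclm(L_f,L_g) in ℚ(x)⟨Dx⟩.
Derive L from L₀ (diff closure).
L = (44 + 466·x + 544·x^2 + 1728·x^3 + 384·x^4) + (-53 - 474·x - 599·x^2 - 1584·x^3 + 80·x^4 + 128·x^5)·Dx + (9 + 8·x + 55·x^2 - 144·x^3 - 464·x^4 - 128·x^5)·Dx^2  (order 2).
h: a_k = 2, 29, 161/2, 2087/6, 23399/24, 390959/120, 6667919/720, 140918399/5040, 3188626559/40320, 82616889599/362880, …
ICs: h(0) = 2, h′(0) = 29.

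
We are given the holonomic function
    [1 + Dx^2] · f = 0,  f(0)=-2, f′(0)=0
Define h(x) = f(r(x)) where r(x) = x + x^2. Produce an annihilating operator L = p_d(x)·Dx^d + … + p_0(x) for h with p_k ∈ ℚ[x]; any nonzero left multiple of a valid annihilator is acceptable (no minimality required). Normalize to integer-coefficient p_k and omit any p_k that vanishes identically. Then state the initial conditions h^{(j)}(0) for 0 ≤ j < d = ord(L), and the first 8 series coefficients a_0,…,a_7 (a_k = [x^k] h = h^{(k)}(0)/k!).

L = (1 + 6·x + 12·x^2 + 8·x^3) - 2·Dx + (1 + 2·x)·Dx^2  (order 2).
h: a_k = -2, 0, 1, 2, 11/12, -1/3, -179/360, -19/60, …
ICs: h(0) = -2, h′(0) = 0.

f: a_k = -2, 0, 1, 0, -1/12, 0, 1/360, 0, …
h₀=f(r): pull back L_f along r ⇒ L₀.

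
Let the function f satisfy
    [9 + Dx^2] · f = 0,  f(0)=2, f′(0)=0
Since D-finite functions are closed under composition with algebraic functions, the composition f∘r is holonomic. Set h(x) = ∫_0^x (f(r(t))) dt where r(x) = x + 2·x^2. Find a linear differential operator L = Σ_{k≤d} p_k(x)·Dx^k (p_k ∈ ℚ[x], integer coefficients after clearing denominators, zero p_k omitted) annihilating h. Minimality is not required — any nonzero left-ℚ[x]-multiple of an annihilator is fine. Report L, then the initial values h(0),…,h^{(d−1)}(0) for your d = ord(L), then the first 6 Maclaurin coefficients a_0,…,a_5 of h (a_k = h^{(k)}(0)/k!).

f: a_k = 2, 0, -9, 0, 27/4, 0, …
Substitute x→r, Dx→(1/r')Dx; clear ⇒ L₀.
h=∫₀ˣh₀: take L = L₀·Dx.
L = (9 + 108·x + 432·x^2 + 576·x^3)·Dx - 4·Dx^2 + (1 + 4·x)·Dx^3  (order 3).
h: a_k = 0, 2, 0, -3, -9, -117/20, …
ICs: h(0) = 0, h′(0) = 2, h′′(0) = 0.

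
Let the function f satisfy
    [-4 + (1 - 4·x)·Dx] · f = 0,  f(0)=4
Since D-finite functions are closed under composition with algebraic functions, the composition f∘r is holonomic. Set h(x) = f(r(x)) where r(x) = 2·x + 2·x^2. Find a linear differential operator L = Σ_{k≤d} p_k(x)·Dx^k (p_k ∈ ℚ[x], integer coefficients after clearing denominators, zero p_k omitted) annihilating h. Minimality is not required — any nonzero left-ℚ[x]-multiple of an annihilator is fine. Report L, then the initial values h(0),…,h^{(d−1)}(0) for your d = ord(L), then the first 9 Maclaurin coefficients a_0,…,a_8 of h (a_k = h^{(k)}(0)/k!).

f: a_k = 4, 16, 64, 256, 1024, 4096, 16384, 65536, 262144, …
Substitute x→r, Dx→(1/r')Dx; clear ⇒ L₀.
L = (8 + 16·x) + (-1 + 8·x + 8·x^2)·Dx  (order 1).
h: a_k = 4, 32, 288, 2560, 22784, 202752, 1804288, 16056320, 142884864, …
ICs: h(0) = 4.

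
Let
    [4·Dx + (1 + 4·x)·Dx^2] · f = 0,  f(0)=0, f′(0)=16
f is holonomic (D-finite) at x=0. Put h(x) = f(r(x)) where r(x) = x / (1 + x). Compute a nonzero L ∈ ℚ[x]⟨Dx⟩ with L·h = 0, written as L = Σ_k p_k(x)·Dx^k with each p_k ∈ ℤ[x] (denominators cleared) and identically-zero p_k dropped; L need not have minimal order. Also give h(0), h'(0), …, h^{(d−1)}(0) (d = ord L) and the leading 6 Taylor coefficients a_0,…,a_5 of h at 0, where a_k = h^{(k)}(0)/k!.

f: a_k = 0, 16, -32, 256/3, -256, 4096/5, …
Change of var in L_f (x↦r) gives L₀.
L = (6 + 10·x)·Dx + (1 + 6·x + 5·x^2)·Dx^2  (order 2).
h: a_k = 0, 16, -48, 496/3, -624, 12496/5, …
ICs: h(0) = 0, h′(0) = 16.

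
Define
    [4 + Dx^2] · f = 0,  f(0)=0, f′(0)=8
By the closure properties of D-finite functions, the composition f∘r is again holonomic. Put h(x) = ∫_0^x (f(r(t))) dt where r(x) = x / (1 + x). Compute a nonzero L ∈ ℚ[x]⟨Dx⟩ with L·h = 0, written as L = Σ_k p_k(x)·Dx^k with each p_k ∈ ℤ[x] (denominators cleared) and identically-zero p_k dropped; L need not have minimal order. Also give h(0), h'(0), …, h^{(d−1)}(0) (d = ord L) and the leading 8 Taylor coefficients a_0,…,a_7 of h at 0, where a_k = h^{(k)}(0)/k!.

f: a_k = 0, 8, 0, -16/3, 0, 16/15, 0, -32/315, …
Change of var in L_f (x↦r) gives L₀.
h=∫₀ˣh₀: take L = L₀·Dx.
L = 4·Dx + (2 + 6·x + 6·x^2 + 2·x^3)·Dx^2 + (1 + 4·x + 6·x^2 + 4·x^3 + x^4)·Dx^3  (order 3).
h: a_k = 0, 0, 4, -8/3, 2/3, 8/5, -172/45, 40/7, …
ICs: h(0) = 0, h′(0) = 0, h′′(0) = 8.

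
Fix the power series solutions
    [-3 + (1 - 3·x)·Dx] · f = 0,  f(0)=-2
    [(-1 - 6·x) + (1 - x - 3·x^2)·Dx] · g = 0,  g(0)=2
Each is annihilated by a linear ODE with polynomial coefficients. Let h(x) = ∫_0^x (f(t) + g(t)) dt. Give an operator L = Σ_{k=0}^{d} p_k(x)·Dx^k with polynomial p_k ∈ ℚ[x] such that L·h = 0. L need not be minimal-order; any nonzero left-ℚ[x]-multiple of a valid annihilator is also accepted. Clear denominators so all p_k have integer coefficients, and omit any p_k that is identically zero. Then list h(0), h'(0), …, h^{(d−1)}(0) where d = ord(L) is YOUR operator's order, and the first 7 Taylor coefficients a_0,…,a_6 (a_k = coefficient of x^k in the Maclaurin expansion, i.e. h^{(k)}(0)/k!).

f: a_k = -2, -6, -18, -54, -162, -486, -1458, …
g: a_k = 2, 2, 8, 14, 38, 80, 194, …
Weyl lclm of L_f,L_g ⇒ L₀ (ord ≤ 2).
h=∫h₀ ⇒ L = L₀·Dx.
L = (6 - 108·x + 162·x^2 - 162·x^3)·Dx + (10 - 6·x - 108·x^2 + 270·x^3 - 324·x^4)·Dx^2 + (-2 + 14·x - 33·x^2 + 18·x^3 + 54·x^4 - 81·x^5)·Dx^3  (order 3).
h: a_k = 0, 0, -2, -10/3, -10, -124/5, -203/3, …
ICs: h(0) = 0, h′(0) = 0, h′′(0) = -4.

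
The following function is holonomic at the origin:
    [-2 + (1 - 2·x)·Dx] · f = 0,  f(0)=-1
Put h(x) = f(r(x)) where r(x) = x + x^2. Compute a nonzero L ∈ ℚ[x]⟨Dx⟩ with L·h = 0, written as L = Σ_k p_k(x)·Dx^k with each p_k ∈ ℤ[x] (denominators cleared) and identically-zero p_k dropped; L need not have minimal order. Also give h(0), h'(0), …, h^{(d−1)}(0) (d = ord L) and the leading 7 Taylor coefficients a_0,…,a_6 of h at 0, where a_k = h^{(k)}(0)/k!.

f: a_k = -1, -2, -4, -8, -16, -32, -64, …
f∘r: x↦r, Dx↦Dx/r' in L_f ⇒ L₀.
L = (2 + 4·x) + (-1 + 2·x + 2·x^2)·Dx  (order 1).
h: a_k = -1, -2, -6, -16, -44, -120, -328, …
ICs: h(0) = -1.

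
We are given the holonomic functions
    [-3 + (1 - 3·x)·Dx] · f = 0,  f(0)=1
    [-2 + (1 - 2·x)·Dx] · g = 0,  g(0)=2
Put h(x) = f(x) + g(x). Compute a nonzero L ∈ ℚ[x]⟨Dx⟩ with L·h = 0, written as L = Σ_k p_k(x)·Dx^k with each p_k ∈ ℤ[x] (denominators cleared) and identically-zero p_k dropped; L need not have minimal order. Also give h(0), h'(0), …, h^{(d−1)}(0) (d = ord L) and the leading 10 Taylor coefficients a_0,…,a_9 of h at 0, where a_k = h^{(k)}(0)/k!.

L = -12 + (10 - 24·x)·Dx + (-1 + 5·x - 6·x^2)·Dx^2  (order 2).
h: a_k = 3, 7, 17, 43, 113, 307, 857, 2443, 7073, 20707, …
ICs: h(0) = 3, h′(0) = 7.

f: a_k = 1, 3, 9, 27, 81, 243, 729, 2187, 6561, 19683, …
g: a_k = 2, 4, 8, 16, 32, 64, 128, 256, 512, 1024, …
h₀=f+g: left-lcm gives L₀, ord ≤ 2.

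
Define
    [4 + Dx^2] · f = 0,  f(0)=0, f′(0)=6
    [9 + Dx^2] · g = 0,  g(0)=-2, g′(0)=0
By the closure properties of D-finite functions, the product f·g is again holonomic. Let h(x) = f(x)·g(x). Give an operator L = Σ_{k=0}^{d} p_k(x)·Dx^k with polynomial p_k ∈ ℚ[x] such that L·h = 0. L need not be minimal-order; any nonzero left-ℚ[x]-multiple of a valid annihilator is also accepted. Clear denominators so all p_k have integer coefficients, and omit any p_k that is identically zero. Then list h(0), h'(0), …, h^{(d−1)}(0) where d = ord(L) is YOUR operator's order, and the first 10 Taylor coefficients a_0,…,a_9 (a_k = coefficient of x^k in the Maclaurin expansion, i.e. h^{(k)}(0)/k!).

f: a_k = 0, 6, 0, -4, 0, 4/5, 0, -8/105, 0, 4/945, …
g: a_k = -2, 0, 9, 0, -27/4, 0, 81/40, 0, -729/2240, 0, …
L₀ := L_f ⊗_s L_g (sym. prod.), ord ≤ 4.
L = 25 + 26·Dx^2 + Dx^4  (order 4).
h: a_k = 0, -12, 0, 62, 0, -781/10, 0, 19531/420, 0, -488281/30240, …
ICs: h(0) = 0, h′(0) = -12, h′′(0) = 0, h′′′(0) = 372.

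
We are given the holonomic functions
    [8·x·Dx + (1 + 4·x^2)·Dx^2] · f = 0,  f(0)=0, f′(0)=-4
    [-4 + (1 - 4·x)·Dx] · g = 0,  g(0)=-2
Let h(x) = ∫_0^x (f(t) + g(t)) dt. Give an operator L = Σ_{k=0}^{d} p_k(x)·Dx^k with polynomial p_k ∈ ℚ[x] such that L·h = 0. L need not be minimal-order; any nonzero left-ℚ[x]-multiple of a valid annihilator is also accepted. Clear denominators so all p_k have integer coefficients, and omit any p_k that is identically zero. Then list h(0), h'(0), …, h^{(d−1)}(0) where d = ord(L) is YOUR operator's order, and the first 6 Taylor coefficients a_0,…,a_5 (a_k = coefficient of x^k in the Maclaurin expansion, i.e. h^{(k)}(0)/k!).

f: a_k = 0, -4, 0, 16/3, 0, -64/5, …
g: a_k = -2, -8, -32, -128, -512, -2048, …
L₀ := lclm(L_f,L_g); ord L₀ ≤ 2+1.
h=∫₀ˣh₀: take L = L₀·Dx.
L = (8 - 128·x - 96·x^2)·Dx^2 + (-13 + 8·x - 100·x^2 - 96·x^3)·Dx^3 + (1 - 3·x - 12·x^3 - 16·x^4)·Dx^4  (order 4).
h: a_k = 0, -2, -6, -32/3, -92/3, -512/5, …
ICs: h(0) = 0, h′(0) = -2, h′′(0) = -12, h′′′(0) = -64.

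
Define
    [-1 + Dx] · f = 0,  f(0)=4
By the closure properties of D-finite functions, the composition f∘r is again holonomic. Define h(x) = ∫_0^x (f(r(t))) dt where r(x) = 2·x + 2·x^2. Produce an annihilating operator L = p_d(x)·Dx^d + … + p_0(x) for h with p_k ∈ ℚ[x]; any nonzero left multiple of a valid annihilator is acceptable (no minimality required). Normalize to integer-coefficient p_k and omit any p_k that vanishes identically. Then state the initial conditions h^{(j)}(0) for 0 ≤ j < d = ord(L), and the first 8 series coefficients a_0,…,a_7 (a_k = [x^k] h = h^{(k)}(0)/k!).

L = (-2 - 4·x)·Dx + Dx^2  (order 2).
h: a_k = 0, 4, 4, 16/3, 16/3, 16/3, 208/45, 1216/315, …
ICs: h(0) = 0, h′(0) = 4.

f: a_k = 4, 4, 2, 2/3, 1/6, 1/30, 1/180, 1/1260, …
Change of var in L_f (x↦r) gives L₀.
h=∫₀ˣh₀: take L = L₀·Dx.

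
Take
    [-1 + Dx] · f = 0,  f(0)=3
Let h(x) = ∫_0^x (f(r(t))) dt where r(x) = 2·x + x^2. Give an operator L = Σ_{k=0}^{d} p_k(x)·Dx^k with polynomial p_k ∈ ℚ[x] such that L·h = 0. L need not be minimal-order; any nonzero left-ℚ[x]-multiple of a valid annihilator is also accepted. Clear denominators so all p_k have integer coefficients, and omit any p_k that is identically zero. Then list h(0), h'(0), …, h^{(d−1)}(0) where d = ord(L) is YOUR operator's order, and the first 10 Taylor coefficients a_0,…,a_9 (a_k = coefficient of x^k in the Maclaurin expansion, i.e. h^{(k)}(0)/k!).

f: a_k = 3, 3, 3/2, 1/2, 1/8, 1/40, 1/240, 1/1680, 1/13440, 1/120960, …
Substitute x→r, Dx→(1/r')Dx; clear ⇒ L₀.
h=∫₀ˣh₀: take L = L₀·Dx.
L = (-2 - 2·x)·Dx + Dx^2  (order 2).
h: a_k = 0, 3, 3, 3, 5/2, 19/10, 13/10, 173/210, 407/840, 15/56, …
ICs: h(0) = 0, h′(0) = 3.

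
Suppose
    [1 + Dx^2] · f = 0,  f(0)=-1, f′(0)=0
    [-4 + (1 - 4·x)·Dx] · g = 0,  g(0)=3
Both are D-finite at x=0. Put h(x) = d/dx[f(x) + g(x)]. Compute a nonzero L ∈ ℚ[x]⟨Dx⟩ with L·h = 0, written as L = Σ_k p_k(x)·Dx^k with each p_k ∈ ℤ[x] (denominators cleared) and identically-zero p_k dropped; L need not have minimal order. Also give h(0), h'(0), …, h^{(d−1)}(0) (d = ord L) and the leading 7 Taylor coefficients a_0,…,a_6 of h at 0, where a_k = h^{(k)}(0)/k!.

f: a_k = -1, 0, 1/2, 0, -1/24, 0, 1/720, …
g: a_k = 3, 12, 48, 192, 768, 3072, 12288, …
Sum ⇒ L₀ = lclm(L_f,L_g) in ℚ(x)⟨Dx⟩.
h=h₀': d/dx-closure on L₀ ⇒ L.
L = (1544 - 64·x + 128·x^2) + (-97 + 396·x - 48·x^2 + 64·x^3)·Dx + (1544 - 64·x + 128·x^2)·Dx^2 + (-97 + 396·x - 48·x^2 + 64·x^3)·Dx^3  (order 3).
h: a_k = 12, 97, 576, 18431/6, 15360, 8847361/120, 344064, …
ICs: h(0) = 12, h′(0) = 97, h′′(0) = 1152.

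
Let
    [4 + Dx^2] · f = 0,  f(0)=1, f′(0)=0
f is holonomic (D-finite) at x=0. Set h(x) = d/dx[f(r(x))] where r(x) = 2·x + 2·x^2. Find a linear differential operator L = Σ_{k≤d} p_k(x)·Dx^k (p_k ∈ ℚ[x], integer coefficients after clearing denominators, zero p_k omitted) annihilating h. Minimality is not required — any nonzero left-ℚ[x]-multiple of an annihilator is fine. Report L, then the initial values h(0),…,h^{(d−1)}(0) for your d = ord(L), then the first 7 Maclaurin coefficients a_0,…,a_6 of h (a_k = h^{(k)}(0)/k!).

L = (28 + 128·x + 384·x^2 + 512·x^3 + 256·x^4) + (-6 - 12·x)·Dx + (1 + 4·x + 4·x^2)·Dx^2  (order 2).
h: a_k = 0, -16, -48, 32/3, 640/3, 5248/15, 896/15, …
ICs: h(0) = 0, h′(0) = -16.

f: a_k = 1, 0, -2, 0, 2/3, 0, -4/45, …
Change of var in L_f (x↦r) gives L₀.
h=h₀': d/dx-closure on L₀ ⇒ L.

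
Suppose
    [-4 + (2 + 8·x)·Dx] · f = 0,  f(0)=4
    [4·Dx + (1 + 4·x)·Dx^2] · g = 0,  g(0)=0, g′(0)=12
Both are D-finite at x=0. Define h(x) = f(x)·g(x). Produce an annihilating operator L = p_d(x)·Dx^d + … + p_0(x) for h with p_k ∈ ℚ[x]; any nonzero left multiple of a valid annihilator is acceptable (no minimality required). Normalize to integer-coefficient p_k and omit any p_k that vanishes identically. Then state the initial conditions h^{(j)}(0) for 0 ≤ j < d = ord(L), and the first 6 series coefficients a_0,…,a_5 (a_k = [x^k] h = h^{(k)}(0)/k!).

L = 4 + (1 + 8·x + 16·x^2)·Dx^2  (order 2).
h: a_k = 0, 48, 0, -32, 128, -2272/5, …
ICs: h(0) = 0, h′(0) = 48.

f: a_k = 4, 8, -8, 16, -40, 112, …
g: a_k = 0, 12, -24, 64, -192, 3072/5, …
Product ⇒ symmetric product L₀, ord ≤ 2.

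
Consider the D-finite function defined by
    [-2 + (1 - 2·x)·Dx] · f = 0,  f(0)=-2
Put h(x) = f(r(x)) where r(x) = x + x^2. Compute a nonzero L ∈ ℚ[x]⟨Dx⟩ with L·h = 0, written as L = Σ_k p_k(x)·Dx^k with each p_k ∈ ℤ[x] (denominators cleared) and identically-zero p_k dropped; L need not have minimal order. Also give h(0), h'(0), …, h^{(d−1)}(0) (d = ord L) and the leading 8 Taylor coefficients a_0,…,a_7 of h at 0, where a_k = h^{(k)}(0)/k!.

L = (2 + 4·x) + (-1 + 2·x + 2·x^2)·Dx  (order 1).
h: a_k = -2, -4, -12, -32, -88, -240, -656, -1792, …
ICs: h(0) = -2.

f: a_k = -2, -4, -8, -16, -32, -64, -128, -256, …
Substitute x→r, Dx→(1/r')Dx; clear ⇒ L₀.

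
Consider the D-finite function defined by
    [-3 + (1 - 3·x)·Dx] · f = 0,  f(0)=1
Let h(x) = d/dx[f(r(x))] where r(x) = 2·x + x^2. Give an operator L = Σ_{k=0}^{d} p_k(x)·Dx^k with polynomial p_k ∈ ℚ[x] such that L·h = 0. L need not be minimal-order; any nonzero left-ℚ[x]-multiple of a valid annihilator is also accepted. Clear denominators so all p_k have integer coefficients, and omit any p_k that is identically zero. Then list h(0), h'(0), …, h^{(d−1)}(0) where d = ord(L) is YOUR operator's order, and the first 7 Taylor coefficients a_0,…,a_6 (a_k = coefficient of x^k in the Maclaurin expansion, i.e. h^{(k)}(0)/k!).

L = (13 + 18·x + 9·x^2) + (-1 + 5·x + 9·x^2 + 3·x^3)·Dx  (order 1).
h: a_k = 6, 78, 756, 6516, 52650, 408402, 3079944, …
ICs: h(0) = 6.

f: a_k = 1, 3, 9, 27, 81, 243, 729, …
f∘r: x↦r, Dx↦Dx/r' in L_f ⇒ L₀.
h₀' ⇒ L via d/dx closure of L₀.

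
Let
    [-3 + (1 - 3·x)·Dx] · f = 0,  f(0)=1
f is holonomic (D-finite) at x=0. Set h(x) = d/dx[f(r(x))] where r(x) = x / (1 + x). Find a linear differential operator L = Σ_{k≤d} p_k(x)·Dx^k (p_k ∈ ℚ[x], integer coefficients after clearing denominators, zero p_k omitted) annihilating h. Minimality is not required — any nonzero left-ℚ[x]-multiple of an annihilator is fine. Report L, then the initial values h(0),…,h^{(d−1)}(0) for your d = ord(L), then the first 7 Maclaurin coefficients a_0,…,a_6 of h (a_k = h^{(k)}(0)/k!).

L = 4 + (-1 + 2·x)·Dx  (order 1).
h: a_k = 3, 12, 36, 96, 240, 576, 1344, …
ICs: h(0) = 3.

f: a_k = 1, 3, 9, 27, 81, 243, 729, …
L₀ from L_f via x↦r, Dx↦r'^{-1}Dx.
Differentiate: ansatz ord ≤ ord L₀ ⇒ L.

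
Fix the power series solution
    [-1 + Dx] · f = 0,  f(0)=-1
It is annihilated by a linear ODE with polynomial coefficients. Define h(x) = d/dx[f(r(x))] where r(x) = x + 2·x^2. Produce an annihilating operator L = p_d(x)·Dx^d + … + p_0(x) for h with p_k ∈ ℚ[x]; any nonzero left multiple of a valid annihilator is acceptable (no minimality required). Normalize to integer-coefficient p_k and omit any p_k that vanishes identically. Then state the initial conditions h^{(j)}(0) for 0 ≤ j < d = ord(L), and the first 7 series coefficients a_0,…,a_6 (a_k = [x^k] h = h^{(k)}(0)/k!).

f: a_k = -1, -1, -1/2, -1/6, -1/24, -1/120, -1/720, …
Change of var in L_f (x↦r) gives L₀.
Differentiate: ansatz ord ≤ ord L₀ ⇒ L.
L = (5 + 8·x + 16·x^2) + (-1 - 4·x)·Dx  (order 1).
h: a_k = -1, -5, -13/2, -73/6, -281/24, -1741/120, -1697/144, …
ICs: h(0) = -1.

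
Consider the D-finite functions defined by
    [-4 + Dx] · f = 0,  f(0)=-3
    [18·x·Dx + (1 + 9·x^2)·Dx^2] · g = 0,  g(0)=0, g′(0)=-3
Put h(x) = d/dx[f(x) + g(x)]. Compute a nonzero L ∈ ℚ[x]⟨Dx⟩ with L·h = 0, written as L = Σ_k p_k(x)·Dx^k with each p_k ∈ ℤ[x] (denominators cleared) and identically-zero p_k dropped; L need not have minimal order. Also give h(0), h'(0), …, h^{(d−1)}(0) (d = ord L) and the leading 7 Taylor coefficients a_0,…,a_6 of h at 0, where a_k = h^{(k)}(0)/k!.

L = (36 - 144·x - 972·x^2 - 1296·x^3) + (-17 + 99·x^2 - 648·x^4)·Dx + (2 + 9·x + 36·x^2 + 81·x^3 + 162·x^4)·Dx^2  (order 2).
h: a_k = -15, -48, -69, -128, -371, -512/5, 31781/15, …
ICs: h(0) = -15, h′(0) = -48.

f: a_k = -3, -12, -24, -32, -32, -128/5, -256/15, …
g: a_k = 0, -3, 0, 9, 0, -243/5, 0, …
Sum ⇒ L₀ = lclm(L_f,L_g) in ℚ(x)⟨Dx⟩.
Derive L from L₀ (diff closure).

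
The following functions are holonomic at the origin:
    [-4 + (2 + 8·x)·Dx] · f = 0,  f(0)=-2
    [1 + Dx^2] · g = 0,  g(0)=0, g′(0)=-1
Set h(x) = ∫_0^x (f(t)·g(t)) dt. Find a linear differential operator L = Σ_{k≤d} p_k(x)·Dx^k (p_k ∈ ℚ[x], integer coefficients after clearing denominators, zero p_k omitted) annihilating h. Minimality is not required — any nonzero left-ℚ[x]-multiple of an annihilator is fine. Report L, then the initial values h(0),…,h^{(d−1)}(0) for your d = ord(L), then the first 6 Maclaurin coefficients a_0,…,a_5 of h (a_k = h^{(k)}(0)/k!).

f: a_k = -2, -4, 4, -8, 20, -56, …
g: a_k = 0, -1, 0, 1/6, 0, -1/120, …
Product ⇒ symmetric product L₀, ord ≤ 2.
Integrate: L := L₀·Dx.
L = (13 + 8·x + 16·x^2)·Dx + (-4 - 16·x)·Dx^2 + (1 + 8·x + 16·x^2)·Dx^3  (order 3).
h: a_k = 0, 0, 1, 4/3, -13/12, 22/15, …
ICs: h(0) = 0, h′(0) = 0, h′′(0) = 2.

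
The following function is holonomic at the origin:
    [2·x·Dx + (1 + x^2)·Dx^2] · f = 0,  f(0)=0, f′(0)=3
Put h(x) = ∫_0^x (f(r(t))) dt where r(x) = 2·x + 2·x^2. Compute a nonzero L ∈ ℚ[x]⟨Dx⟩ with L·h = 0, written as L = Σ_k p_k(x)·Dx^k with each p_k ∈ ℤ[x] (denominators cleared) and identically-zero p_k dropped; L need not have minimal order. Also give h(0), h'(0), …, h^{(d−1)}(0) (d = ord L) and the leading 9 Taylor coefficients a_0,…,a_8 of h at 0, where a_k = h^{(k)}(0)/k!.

f: a_k = 0, 3, 0, -1, 0, 3/5, 0, -3/7, 0, …
Change of var in L_f (x↦r) gives L₀.
∫: right-multiply L₀ by Dx.
L = (-2 + 8·x + 32·x^2 + 48·x^3 + 24·x^4)·Dx^2 + (1 + 2·x + 4·x^2 + 16·x^3 + 20·x^4 + 8·x^5)·Dx^3  (order 3).
h: a_k = 0, 0, 3, 2, -2, -24/5, -4/5, 88/7, 120/7, …
ICs: h(0) = 0, h′(0) = 0, h′′(0) = 6.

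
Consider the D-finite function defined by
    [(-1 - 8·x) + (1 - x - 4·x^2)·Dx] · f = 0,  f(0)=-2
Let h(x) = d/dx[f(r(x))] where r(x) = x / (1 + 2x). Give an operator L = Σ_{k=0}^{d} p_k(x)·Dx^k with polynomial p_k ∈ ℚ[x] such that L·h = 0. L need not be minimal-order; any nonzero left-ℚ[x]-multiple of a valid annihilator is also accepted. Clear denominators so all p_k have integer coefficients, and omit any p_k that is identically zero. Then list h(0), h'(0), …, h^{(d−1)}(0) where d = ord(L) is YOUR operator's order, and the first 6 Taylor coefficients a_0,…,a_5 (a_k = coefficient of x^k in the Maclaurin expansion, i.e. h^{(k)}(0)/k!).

f: a_k = -2, -2, -10, -18, -58, -130, …
h₀=f(r): pull back L_f along r ⇒ L₀.
h₀' ⇒ L via d/dx closure of L₀.
L = (6 + 12·x + 72·x^2 + 80·x^3) + (-1 - 15·x - 54·x^2 - 36·x^3 + 40·x^4)·Dx  (order 1).
h: a_k = -2, -12, 42, -216, 950, -4068, …
ICs: h(0) = -2.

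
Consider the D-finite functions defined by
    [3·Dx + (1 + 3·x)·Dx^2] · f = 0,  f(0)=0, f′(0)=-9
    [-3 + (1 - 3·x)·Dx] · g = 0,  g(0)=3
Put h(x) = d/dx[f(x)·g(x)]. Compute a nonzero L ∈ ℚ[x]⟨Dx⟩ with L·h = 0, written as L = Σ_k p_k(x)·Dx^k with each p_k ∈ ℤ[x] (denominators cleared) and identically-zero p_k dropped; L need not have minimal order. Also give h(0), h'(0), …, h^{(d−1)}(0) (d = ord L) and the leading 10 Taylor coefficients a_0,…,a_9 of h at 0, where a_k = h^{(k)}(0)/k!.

L = 36 + (3 + 45·x)·Dx + (-1 + 9·x^2)·Dx^2  (order 2).
h: a_k = -27, -81, -1215/2, -1701, -34263/4, -242757/10, -2092959/20, -10491039/35, -332859213/280, -96072723/28, …
ICs: h(0) = -27, h′(0) = -81.

f: a_k = 0, -9, 27/2, -27, 243/4, -729/5, 729/2, -6561/7, 19683/8, -6561, …
g: a_k = 3, 9, 27, 81, 243, 729, 2187, 6561, 19683, 59049, …
h₀=f·g: eliminate ⇒ L₀, order ≤ 2·1.
Differentiate: ansatz ord ≤ ord L₀ ⇒ L.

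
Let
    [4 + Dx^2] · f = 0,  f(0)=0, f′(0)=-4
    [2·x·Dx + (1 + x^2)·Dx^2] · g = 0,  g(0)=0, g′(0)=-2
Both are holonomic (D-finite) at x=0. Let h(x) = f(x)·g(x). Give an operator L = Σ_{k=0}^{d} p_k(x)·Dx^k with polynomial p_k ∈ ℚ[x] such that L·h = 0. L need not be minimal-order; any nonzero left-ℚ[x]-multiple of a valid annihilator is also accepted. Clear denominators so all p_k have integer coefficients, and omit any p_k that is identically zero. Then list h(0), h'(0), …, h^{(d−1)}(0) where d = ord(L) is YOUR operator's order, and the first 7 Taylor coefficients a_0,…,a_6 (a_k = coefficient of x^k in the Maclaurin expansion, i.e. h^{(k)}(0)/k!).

L = (160 + 464·x^2 + 464·x^4 + 256·x^6 + 64·x^8) + (96·x + 224·x^3 + 192·x^5 + 64·x^7)·Dx + (60 + 188·x^2 + 216·x^4 + 128·x^6 + 32·x^8)·Dx^2 + (24·x + 56·x^3 + 48·x^5 + 16·x^7)·Dx^3 + (5 + 18·x^2 + 25·x^4 + 16·x^6 + 4·x^8)·Dx^4  (order 4).
h: a_k = 0, 0, 8, 0, -8, 0, 40/9, …
ICs: h(0) = 0, h′(0) = 0, h′′(0) = 16, h′′′(0) = 0.

f: a_k = 0, -4, 0, 8/3, 0, -8/15, 0, …
g: a_k = 0, -2, 0, 2/3, 0, -2/5, 0, …
Product ⇒ symmetric product L₀, ord ≤ 4.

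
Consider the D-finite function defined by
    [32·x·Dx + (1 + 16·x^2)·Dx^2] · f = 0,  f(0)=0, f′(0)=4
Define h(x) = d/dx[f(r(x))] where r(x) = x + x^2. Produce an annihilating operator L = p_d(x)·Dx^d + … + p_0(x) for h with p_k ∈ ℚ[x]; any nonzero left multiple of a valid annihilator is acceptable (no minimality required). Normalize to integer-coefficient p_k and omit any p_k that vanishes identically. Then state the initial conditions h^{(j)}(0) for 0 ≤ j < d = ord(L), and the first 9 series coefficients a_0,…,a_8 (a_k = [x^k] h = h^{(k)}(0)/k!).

L = (-2 + 32·x + 128·x^2 + 192·x^3 + 96·x^4) + (1 + 2·x + 16·x^2 + 64·x^3 + 80·x^4 + 32·x^5)·Dx  (order 1).
h: a_k = 4, 8, -64, -256, 704, 6016, -2048, -114688, -171008, …
ICs: h(0) = 4.

f: a_k = 0, 4, 0, -64/3, 0, 1024/5, 0, -16384/7, 0, …
h₀=f(r): pull back L_f along r ⇒ L₀.
Derive L from L₀ (diff closure).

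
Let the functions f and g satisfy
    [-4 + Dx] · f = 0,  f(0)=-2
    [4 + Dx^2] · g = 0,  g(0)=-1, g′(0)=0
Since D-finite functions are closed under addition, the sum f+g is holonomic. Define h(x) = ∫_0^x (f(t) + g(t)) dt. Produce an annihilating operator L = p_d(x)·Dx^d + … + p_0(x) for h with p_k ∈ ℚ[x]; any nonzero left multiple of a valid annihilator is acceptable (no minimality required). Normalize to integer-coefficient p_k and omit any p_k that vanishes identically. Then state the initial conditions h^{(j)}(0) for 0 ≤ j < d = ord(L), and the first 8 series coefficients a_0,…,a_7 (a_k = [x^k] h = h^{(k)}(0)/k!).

L = -16·Dx + 4·Dx^2 - 4·Dx^3 + Dx^4  (order 4).
h: a_k = 0, -3, -4, -14/3, -16/3, -22/5, -128/45, -508/315, …
ICs: h(0) = 0, h′(0) = -3, h′′(0) = -8, h′′′(0) = -28.

f: a_k = -2, -8, -16, -64/3, -64/3, -256/15, -512/45, -2048/315, …
g: a_k = -1, 0, 2, 0, -2/3, 0, 4/45, 0, …
Weyl lclm of L_f,L_g ⇒ L₀ (ord ≤ 3).
h=∫h₀ ⇒ L = L₀·Dx.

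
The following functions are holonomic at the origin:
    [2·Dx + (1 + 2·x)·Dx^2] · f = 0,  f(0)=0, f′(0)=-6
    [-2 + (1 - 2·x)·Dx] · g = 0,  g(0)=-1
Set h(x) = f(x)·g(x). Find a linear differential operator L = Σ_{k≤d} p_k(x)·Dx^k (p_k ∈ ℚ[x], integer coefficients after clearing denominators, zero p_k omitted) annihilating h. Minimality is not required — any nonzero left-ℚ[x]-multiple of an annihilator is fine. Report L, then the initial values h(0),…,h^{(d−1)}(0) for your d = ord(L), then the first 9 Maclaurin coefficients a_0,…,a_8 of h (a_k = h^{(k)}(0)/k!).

L = 4 + (2 + 12·x)·Dx + (-1 + 4·x^2)·Dx^2  (order 2).
h: a_k = 0, 6, 6, 20, 28, 376/5, 592/5, 10208/35, 17056/35, …
ICs: h(0) = 0, h′(0) = 6.

f: a_k = 0, -6, 6, -8, 12, -96/5, 32, -384/7, 96, …
g: a_k = -1, -2, -4, -8, -16, -32, -64, -128, -256, …
h₀=f·g: eliminate ⇒ L₀, order ≤ 2·1.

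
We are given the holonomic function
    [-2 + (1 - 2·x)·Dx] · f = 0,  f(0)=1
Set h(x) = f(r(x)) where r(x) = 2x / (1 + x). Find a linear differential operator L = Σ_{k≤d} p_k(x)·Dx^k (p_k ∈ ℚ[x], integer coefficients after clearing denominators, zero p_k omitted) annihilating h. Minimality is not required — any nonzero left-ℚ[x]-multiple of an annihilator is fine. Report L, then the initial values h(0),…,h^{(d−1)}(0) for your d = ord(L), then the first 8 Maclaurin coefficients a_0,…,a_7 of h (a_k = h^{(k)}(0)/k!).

L = 4 + (-1 + 2·x + 3·x^2)·Dx  (order 1).
h: a_k = 1, 4, 12, 36, 108, 324, 972, 2916, …
ICs: h(0) = 1.

f: a_k = 1, 2, 4, 8, 16, 32, 64, 128, …
Change of var in L_f (x↦r) gives L₀.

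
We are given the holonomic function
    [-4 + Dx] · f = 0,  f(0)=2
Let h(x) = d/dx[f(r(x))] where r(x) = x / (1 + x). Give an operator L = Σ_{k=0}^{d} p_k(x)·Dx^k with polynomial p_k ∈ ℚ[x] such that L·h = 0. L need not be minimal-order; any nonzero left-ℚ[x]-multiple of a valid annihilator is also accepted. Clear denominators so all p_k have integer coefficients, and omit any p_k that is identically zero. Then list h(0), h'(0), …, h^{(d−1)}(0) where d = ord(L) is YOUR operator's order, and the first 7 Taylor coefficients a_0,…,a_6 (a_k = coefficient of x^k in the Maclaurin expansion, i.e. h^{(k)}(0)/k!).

f: a_k = 2, 8, 16, 64/3, 64/3, 256/15, 512/45, …
L₀ from L_f via x↦r, Dx↦r'^{-1}Dx.
h=h₀': d/dx-closure on L₀ ⇒ L.
L = (2 - 2·x) + (-1 - 2·x - x^2)·Dx  (order 1).
h: a_k = 8, 16, -8, -32/3, 56/3, -176/15, -136/45, …
ICs: h(0) = 8.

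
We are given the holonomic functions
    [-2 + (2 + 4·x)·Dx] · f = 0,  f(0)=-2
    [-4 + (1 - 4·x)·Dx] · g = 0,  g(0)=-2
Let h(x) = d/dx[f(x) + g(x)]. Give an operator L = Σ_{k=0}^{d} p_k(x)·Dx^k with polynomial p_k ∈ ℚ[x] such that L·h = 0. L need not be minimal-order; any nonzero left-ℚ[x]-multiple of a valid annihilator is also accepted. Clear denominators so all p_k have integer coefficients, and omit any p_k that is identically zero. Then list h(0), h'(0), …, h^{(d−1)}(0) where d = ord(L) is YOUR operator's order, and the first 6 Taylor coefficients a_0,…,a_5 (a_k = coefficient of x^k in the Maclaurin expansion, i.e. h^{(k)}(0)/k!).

L = (-40 - 32·x) + (-31 - 136·x - 112·x^2)·Dx + (3 - 2·x - 32·x^2 - 32·x^3)·Dx^2  (order 2).
h: a_k = -10, -62, -387, -2043, -40995/4, -196545/4, …
ICs: h(0) = -10, h′(0) = -62.

f: a_k = -2, -2, 1, -1, 5/4, -7/4, …
g: a_k = -2, -8, -32, -128, -512, -2048, …
f+g: L₀ = lclm(L_f,L_g), ord ≤ 1+1.
h=h₀': d/dx-closure on L₀ ⇒ L.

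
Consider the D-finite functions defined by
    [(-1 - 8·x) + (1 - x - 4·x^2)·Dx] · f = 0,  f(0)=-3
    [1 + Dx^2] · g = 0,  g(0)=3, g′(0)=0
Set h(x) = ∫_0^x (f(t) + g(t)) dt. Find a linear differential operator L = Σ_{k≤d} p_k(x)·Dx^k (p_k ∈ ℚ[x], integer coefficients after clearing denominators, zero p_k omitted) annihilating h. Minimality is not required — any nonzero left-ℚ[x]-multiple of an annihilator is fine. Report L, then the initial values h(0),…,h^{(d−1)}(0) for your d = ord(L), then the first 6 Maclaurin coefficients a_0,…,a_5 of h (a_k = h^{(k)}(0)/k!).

L = (55 + 486·x + 553·x^2 + 1488·x^3 + 80·x^4 + 128·x^5)·Dx + (-11 - 11·x - 23·x^2 + 169·x^3 + 348·x^4 + 48·x^5 + 64·x^6)·Dx^2 + (55 + 486·x + 553·x^2 + 1488·x^3 + 80·x^4 + 128·x^5)·Dx^3 + (-11 - 11·x - 23·x^2 + 169·x^3 + 348·x^4 + 48·x^5 + 64·x^6)·Dx^4  (order 4).
h: a_k = 0, 0, -3/2, -11/2, -27/4, -139/8, …
ICs: h(0) = 0, h′(0) = 0, h′′(0) = -3, h′′′(0) = -33.

f: a_k = -3, -3, -15, -27, -87, -195, …
g: a_k = 3, 0, -3/2, 0, 1/8, 0, …
h₀=f+g: left-lcm gives L₀, ord ≤ 3.
Integrate: L := L₀·Dx.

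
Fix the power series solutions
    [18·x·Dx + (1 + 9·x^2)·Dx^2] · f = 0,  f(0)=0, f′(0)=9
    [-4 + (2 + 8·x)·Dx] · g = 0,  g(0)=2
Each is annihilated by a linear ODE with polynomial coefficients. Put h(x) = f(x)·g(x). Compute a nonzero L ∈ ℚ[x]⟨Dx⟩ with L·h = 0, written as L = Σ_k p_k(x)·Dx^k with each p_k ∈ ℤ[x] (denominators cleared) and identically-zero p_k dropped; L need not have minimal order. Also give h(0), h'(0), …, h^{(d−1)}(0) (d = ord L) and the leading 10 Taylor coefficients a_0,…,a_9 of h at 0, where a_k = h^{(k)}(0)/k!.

L = (12 - 36·x - 36·x^2) + (-4 + 2·x + 108·x^2 + 144·x^3)·Dx + (1 + 8·x + 25·x^2 + 72·x^3 + 144·x^4)·Dx^2  (order 2).
h: a_k = 0, 18, 36, -90, -36, 1098/5, 4356/5, -120042/35, 23004/35, 21330/7, …
ICs: h(0) = 0, h′(0) = 18.

f: a_k = 0, 9, 0, -27, 0, 729/5, 0, -6561/7, 0, 6561, …
g: a_k = 2, 4, -4, 8, -20, 56, -168, 528, -1716, 5720, …
Sym-product of L_f,L_g gives L₀ (≤ ord 2).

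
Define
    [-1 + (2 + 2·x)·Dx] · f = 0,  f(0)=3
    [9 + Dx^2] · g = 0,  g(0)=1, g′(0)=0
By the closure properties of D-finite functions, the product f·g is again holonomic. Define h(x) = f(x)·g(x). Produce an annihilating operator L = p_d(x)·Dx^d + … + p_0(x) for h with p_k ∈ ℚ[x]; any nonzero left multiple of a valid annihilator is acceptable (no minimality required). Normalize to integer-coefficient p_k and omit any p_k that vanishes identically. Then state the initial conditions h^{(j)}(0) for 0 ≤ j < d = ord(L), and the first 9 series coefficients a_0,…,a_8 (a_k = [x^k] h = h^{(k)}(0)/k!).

L = (39 + 72·x + 36·x^2) + (-4 - 4·x)·Dx + (4 + 8·x + 4·x^2)·Dx^2  (order 2).
h: a_k = 3, 3/2, -111/8, -105/16, 1497/128, 1101/256, -19647/5120, -12357/10240, 814203/1146880, …
ICs: h(0) = 3, h′(0) = 3/2.

f: a_k = 3, 3/2, -3/8, 3/16, -15/128, 21/256, -63/1024, 99/2048, -1287/32768, …
g: a_k = 1, 0, -9/2, 0, 27/8, 0, -81/80, 0, 729/4480, …
L₀ := L_f ⊗_s L_g (sym. prod.), ord ≤ 2.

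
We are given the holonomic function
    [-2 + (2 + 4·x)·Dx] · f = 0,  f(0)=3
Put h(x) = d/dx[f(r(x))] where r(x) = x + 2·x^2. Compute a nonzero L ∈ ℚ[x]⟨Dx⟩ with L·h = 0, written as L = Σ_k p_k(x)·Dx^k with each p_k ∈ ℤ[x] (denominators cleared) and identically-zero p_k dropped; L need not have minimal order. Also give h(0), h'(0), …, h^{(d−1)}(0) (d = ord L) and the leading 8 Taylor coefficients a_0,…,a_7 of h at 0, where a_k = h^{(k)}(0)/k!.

f: a_k = 3, 3, -3/2, 3/2, -15/8, 21/8, -63/16, 99/16, …
f∘r: x↦r, Dx↦Dx/r' in L_f ⇒ L₀.
h₀' ⇒ L via d/dx closure of L₀.
L = 3 + (-1 - 6·x - 12·x^2 - 16·x^3)·Dx  (order 1).
h: a_k = 3, 9, -27/2, 9/2, 225/8, -513/8, 441/16, 2601/16, …
ICs: h(0) = 3.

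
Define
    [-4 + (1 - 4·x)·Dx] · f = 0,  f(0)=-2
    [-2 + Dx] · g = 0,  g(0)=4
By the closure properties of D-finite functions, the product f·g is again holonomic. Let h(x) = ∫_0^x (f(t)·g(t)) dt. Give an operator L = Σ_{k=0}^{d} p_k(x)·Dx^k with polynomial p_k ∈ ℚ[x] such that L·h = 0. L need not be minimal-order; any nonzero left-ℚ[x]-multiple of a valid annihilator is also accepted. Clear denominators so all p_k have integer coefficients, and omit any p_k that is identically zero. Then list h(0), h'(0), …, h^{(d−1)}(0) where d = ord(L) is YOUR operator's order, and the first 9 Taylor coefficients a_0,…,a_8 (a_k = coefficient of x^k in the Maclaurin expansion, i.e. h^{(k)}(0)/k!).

f: a_k = -2, -8, -32, -128, -512, -2048, -8192, -32768, -131072, …
g: a_k = 4, 8, 8, 16/3, 8/3, 16/15, 16/45, 32/315, 8/315, …
L₀ := L_f ⊗_s L_g (sym. prod.), ord ≤ 1.
h=∫₀ˣh₀: take L = L₀·Dx.
L = (6 - 8·x)·Dx + (-1 + 4·x)·Dx^2  (order 2).
h: a_k = 0, -8, -24, -208/3, -632/3, -3376/5, -101296/45, -2431136/315, -2836328/105, …
ICs: h(0) = 0, h′(0) = -8.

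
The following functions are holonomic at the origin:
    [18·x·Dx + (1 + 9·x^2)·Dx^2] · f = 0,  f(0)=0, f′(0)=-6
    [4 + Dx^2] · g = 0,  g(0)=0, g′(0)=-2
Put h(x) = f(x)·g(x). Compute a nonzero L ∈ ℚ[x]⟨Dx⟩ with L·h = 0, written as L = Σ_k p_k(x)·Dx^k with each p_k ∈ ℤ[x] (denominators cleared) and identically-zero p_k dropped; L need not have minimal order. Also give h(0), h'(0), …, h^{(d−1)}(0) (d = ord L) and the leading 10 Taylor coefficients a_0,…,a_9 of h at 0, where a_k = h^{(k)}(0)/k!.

f: a_k = 0, -6, 0, 18, 0, -486/5, 0, 4374/7, 0, -4374, …
g: a_k = 0, -2, 0, 4/3, 0, -4/15, 0, 8/315, 0, -4/2835, …
f·g: L₀ = L_f ⊗_s L_g, ord ≤ 2·2.
L = (2080 + 50256·x^2 + 89424·x^4 + 186624·x^6 + 419904·x^8) + (3168·x + 38880·x^3 + 139968·x^5 + 419904·x^7)·Dx + (572 + 13788·x^2 + 33048·x^4 + 93312·x^6 + 209952·x^8)·Dx^2 + (792·x + 9720·x^3 + 34992·x^5 + 104976·x^7)·Dx^3 + (13 + 306·x^2 + 2673·x^4 + 11664·x^6 + 26244·x^8)·Dx^4  (order 4).
h: a_k = 0, 0, 12, 0, -44, 0, 220, 0, -20764/15, 0, …
ICs: h(0) = 0, h′(0) = 0, h′′(0) = 24, h′′′(0) = 0.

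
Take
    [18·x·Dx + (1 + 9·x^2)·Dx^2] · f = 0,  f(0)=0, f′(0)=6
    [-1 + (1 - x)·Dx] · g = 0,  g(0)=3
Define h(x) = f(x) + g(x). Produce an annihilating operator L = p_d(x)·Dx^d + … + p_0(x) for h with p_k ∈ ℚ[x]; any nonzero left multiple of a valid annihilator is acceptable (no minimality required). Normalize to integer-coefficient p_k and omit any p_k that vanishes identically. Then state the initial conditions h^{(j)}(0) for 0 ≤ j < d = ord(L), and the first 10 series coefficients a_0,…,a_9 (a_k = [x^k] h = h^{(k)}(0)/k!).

f: a_k = 0, 6, 0, -18, 0, 486/5, 0, -4374/7, 0, 4374, …
g: a_k = 3, 3, 3, 3, 3, 3, 3, 3, 3, 3, …
Weyl lclm of L_f,L_g ⇒ L₀ (ord ≤ 3).
L = (18 - 72·x - 486·x^2)·Dx + (-12 + 18·x + 180·x^2 - 486·x^3)·Dx^2 + (1 + 8·x + 72·x^3 - 81·x^4)·Dx^3  (order 3).
h: a_k = 3, 9, 3, -15, 3, 501/5, 3, -4353/7, 3, 4377, …
ICs: h(0) = 3, h′(0) = 9, h′′(0) = 6.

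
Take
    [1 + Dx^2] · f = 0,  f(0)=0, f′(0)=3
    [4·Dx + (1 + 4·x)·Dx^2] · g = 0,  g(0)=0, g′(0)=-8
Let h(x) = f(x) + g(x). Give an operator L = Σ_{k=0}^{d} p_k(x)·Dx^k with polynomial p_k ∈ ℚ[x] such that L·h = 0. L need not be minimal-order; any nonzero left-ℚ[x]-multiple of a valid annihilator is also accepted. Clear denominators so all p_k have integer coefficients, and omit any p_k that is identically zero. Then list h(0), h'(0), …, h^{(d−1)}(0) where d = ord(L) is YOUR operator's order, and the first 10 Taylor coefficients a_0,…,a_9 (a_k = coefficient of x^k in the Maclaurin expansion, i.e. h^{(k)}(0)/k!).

L = (388 + 32·x + 64·x^2)·Dx + (33 + 140·x + 48·x^2 + 64·x^3)·Dx^2 + (388 + 32·x + 64·x^2)·Dx^3 + (33 + 140·x + 48·x^2 + 64·x^3)·Dx^4  (order 4).
h: a_k = 0, -5, 16, -259/6, 128, -16383/40, 4096/3, -7864321/1680, 16384, -7046430719/120960, …
ICs: h(0) = 0, h′(0) = -5, h′′(0) = 32, h′′′(0) = -259.

f: a_k = 0, 3, 0, -1/2, 0, 1/40, 0, -1/1680, 0, 1/120960, …
g: a_k = 0, -8, 16, -128/3, 128, -2048/5, 4096/3, -32768/7, 16384, -524288/9, …
Weyl lclm of L_f,L_g ⇒ L₀ (ord ≤ 4).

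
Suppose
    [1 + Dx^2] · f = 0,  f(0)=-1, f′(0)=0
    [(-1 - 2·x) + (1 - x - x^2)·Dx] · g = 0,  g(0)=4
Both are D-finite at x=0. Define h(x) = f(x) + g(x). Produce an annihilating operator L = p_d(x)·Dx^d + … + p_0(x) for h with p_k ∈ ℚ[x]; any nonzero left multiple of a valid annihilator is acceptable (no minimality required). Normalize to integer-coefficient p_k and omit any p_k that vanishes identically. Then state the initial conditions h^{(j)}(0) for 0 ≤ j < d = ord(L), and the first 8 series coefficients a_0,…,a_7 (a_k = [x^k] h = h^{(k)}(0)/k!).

f: a_k = -1, 0, 1/2, 0, -1/24, 0, 1/720, 0, …
g: a_k = 4, 4, 8, 12, 20, 32, 52, 84, …
f+g: L₀ = lclm(L_f,L_g), ord ≤ 2+1.
L = (-19 - 48·x - 31·x^2 - 24·x^3 - 5·x^4 - 2·x^5) + (5 - x - 4·x^2 - 7·x^3 - 6·x^4 - 3·x^5 - x^6)·Dx + (-19 - 48·x - 31·x^2 - 24·x^3 - 5·x^4 - 2·x^5)·Dx^2 + (5 - x - 4·x^2 - 7·x^3 - 6·x^4 - 3·x^5 - x^6)·Dx^3  (order 3).
h: a_k = 3, 4, 17/2, 12, 479/24, 32, 37441/720, 84, …
ICs: h(0) = 3, h′(0) = 4, h′′(0) = 17.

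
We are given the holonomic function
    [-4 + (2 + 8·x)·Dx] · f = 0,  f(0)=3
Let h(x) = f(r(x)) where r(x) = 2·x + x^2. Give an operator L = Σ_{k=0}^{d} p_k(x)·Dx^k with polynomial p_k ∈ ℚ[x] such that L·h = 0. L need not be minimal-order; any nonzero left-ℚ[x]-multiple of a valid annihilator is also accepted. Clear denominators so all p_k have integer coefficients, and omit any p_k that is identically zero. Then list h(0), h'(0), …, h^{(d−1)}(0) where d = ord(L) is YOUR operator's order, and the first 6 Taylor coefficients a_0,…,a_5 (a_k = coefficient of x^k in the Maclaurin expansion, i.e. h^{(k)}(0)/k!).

L = (-4 - 4·x) + (1 + 8·x + 4·x^2)·Dx  (order 1).
h: a_k = 3, 12, -18, 72, -342, 1800, …
ICs: h(0) = 3.

f: a_k = 3, 6, -6, 12, -30, 84, …
f∘r: x↦r, Dx↦Dx/r' in L_f ⇒ L₀.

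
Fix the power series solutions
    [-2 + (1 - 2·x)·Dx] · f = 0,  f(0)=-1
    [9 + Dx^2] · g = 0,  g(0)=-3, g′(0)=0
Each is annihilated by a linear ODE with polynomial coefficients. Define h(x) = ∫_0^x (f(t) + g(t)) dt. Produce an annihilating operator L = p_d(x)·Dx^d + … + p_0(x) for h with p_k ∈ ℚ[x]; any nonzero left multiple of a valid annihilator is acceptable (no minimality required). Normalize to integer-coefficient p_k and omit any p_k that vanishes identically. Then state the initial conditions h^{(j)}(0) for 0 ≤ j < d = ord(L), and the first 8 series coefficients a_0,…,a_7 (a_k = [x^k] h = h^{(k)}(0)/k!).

L = (594 - 648·x + 648·x^2)·Dx + (-153 + 630·x - 972·x^2 + 648·x^3)·Dx^2 + (66 - 72·x + 72·x^2)·Dx^3 + (-17 + 70·x - 108·x^2 + 72·x^3)·Dx^4  (order 4).
h: a_k = 0, -4, -1, 19/6, -2, -209/40, -16/3, -4877/560, …
ICs: h(0) = 0, h′(0) = -4, h′′(0) = -2, h′′′(0) = 19.

f: a_k = -1, -2, -4, -8, -16, -32, -64, -128, …
g: a_k = -3, 0, 27/2, 0, -81/8, 0, 243/80, 0, …
f+g: L₀ = lclm(L_f,L_g), ord ≤ 1+2.
Integrate: L := L₀·Dx.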